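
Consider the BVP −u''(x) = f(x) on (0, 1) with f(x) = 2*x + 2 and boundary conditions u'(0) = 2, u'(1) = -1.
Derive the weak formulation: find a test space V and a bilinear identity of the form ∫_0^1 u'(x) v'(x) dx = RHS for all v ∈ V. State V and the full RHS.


V = H^1(0, 1) (v unrestricted at boundary; u is determined up to an additive constant); weak form: ∫_0^1 u'v' dx = ∫_0^1 (2*x + 2) v dx − v(1) − 2·v(0) for all v ∈ V.

Multiply both sides by a test function v and integrate from 0 to 1:
  ∫_0^1 −u''(x) v(x) dx = ∫_0^1 f(x) v(x) dx.
Integrate the LHS by parts once:
  ∫_0^1 −u'' v dx = −[u'(x) v(x)]_0^1 + ∫_0^1 u'(x) v'(x) dx.
Thus ∫_0^1 u'(x) v'(x) dx = ∫_0^1 f(x) v(x) dx + [u'(x) v(x)]_0^1.
Choose V so that boundary terms are either known or forced to vanish.
u has inhomogeneous Neumann u'(0) = 2, u'(1) = -1. [u' v]_0^1 = (-1)·v(1) − (2)·v(0) = − v(1) − 2·v(0). Take V = H^1(0, 1); boundary term becomes part of RHS.
Weak formulation: find u (satisfying any essential BC) such that ∫_0^1 u'(x) v'(x) dx = ∫_0^1 f v dx − v(1) − 2·v(0) for all v ∈ V (Neumann data are natural BCs: they enter the RHS as boundary terms).
Substituting f(x) = 2*x + 2, the right-hand side is ∫_0^1 (2*x + 2) v dx − v(1) − 2·v(0).
Compatibility check (pure Neumann): taking v ≡ 1 ∈ V gives 0 = ∫_0^1 f dx + (-1) − (2), i.e. ∫_0^1 f dx must equal u'(0) − u'(1) = 3. Indeed ∫_0^1 (2*x + 2) dx = 3, so the data are compatible. The solution is then unique only up to an additive constant (fix it e.g. by requiring ∫_0^1 u dx = 0).


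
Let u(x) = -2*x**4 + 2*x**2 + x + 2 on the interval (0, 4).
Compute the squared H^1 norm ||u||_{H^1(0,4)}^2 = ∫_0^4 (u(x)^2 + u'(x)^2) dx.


||u||_{H^1}^2 = 10386212/45

The H^1 norm (squared) on an interval (0, L) is
  ||u||_{H^1}^2 = ∫_0^L u(x)^2 dx + ∫_0^L u'(x)^2 dx.
Compute u'(x) = -8*x**3 + 4*x + 1.
Then u(x)^2 = 4*x**8 - 8*x**6 - 4*x**5 - 4*x**4 + 4*x**3 + 9*x**2 + 4*x + 4 and u'(x)^2 = 64*x**6 - 64*x**4 - 16*x**3 + 16*x**2 + 8*x + 1.
Integrate each monomial from 0 to 4 using ∫_0^4 c·x^n dx = c·4^(n+1)/(n+1):
  ∫_0^4 u(x)^2 dx = ∫_0^4 (4*x^8 - 8*x^6 - 4*x^5 - 4*x^4 + 4*x^3 + 9*x^2 + 4*x + 4) dx. Term by term:
    ∫_0^4 4*x^8 dx = 1048576/9;  ∫_0^4 -8*x^6 dx = -131072/7;  ∫_0^4 -4*x^5 dx = -8192/3;
    ∫_0^4 -4*x^4 dx = -4096/5;  ∫_0^4 4*x^3 dx = 256;  ∫_0^4 9*x^2 dx = 192;
    ∫_0^4 4*x dx = 32;  ∫_0^4 4 dx = 16.
  Sum: 1048576/9 − 131072/7 − 8192/3 − 4096/5 + 256 + 192 + 32 + 16 = 29839952/315.
  ∫_0^4 u'(x)^2 dx = ∫_0^4 (64*x^6 - 64*x^4 - 16*x^3 + 16*x^2 + 8*x + 1) dx. Term by term:
    ∫_0^4 64*x^6 dx = 1048576/7;  ∫_0^4 -64*x^4 dx = -65536/5;  ∫_0^4 -16*x^3 dx = -1024;
    ∫_0^4 16*x^2 dx = 1024/3;  ∫_0^4 8*x dx = 64;  ∫_0^4 1 dx = 4.
  Sum: 1048576/7 − 65536/5 − 1024 + 1024/3 + 64 + 4 = 14287844/105.
Adding: ||u||_{H^1}^2 = 29839952/315 + 14287844/105 = 10386212/45.


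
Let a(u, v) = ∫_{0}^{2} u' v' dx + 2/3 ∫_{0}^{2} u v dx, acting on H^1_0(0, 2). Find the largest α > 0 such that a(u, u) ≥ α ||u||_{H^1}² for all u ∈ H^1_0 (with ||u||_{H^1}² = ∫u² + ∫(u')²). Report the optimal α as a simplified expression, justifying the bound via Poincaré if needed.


α = (8/3 + π^2)/(4 + π^2)

Coercivity of a(·,·) on H^1_0(0, 2) means a(u, u) ≥ α ||u||_{H^1}² for every u ∈ H^1_0.
The interval has length L = 2, and Poincaré/coercivity depend only on L. Here a(u, u) = ∫(u')² + (2/3)·∫u².
Here 0 < c = 2/3 < 1. The condition a(u,u) ≥ α||u||_{H^1}² reads (1−α)∫(u')² ≥ (α−c)∫u². Any admissible α is ≤ 1 (rapidly oscillating u have ∫u²/∫(u')² → 0), and α = 1 would force 0 ≥ (1−c)∫u², impossible since c < 1; so 1−α > 0. By the sharp Poincaré inequality on H^1_0 of an interval of length L, ∫(u')² ≥ (π/L)²∫u² with equality for the first sine mode sin(π(x−x₀)/L) (x₀ the left endpoint), so the inequality holds for all u iff (1−α)(π/L)² ≥ α − c, i.e. α ≤ ((π/L)² + c)/((π/L)² + 1) = (1 + c(L/π)²)/(1 + (L/π)²). With (π/L)² = π^2/4 and c = 2/3, the largest admissible constant is α = ((π/L)² + c)/((π/L)² + 1).
Simplifying, α = (8/3 + π^2)/(4 + π^2).


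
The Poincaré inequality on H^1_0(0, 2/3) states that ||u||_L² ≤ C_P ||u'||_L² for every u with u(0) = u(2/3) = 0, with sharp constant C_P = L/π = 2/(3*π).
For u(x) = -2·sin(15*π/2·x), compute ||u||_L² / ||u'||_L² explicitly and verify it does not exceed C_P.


||u||_L² / ||u'||_L² = 2/(15*π) < C_P = 2/(3*π).

u(x) = -2·sin(15*π/2·x), so u'(x) = -15*π*cos(15*π*x/2).
Writing u(x) = A·sin(kπx/L) with A = -2 and k = 5, use ∫_0^L sin²(kπx/L) dx = L/2 and ∫_0^L cos²(kπx/L) dx = L/2.
u² = 4·sin²(15*π/2·x) and (u')² = 225*π^2·cos²(15*π/2·x), and each of sin², cos² integrates to L/2 = 1/3 over (0, 2/3).
∫_0^2/3 u² dx = 4/3, so ||u||_L² = 2*sqrt(3)/3.
∫_0^2/3 (u')² dx = 75*π^2, so ||u'||_L² = 5*sqrt(3)*π.
Ratio ||u||_L² / ||u'||_L² = 2/(15*π).
Sharp Poincaré constant on H^1_0(0, 2/3) is C_P = L/π = 2/(3*π), achieved by sin(3*π/2·x).
This is the k = 5 harmonic; the ratio L/(kπ) is strictly less than C_P = L/π, consistent with the sharp inequality ||u||_L² ≤ C_P ||u'||_L².


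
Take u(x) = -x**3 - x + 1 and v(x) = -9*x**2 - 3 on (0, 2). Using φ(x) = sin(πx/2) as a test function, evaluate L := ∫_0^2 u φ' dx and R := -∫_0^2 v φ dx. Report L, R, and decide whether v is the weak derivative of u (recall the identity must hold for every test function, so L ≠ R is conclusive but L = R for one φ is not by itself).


LHS = -96/π^3 + 28/π, RHS = -288/π^3 + 84/π. No, v is not the weak derivative of u.

u(x) = -x**3 - x + 1, classical derivative u'(x) = -3*x**2 - 1.
φ(x) = sin(πx/2), so φ'(x) = π*cos(π*x/2)/2.
Note φ(0) = φ(2) = 0, so the boundary term u·φ vanishes.
LHS = ∫_0^2 u(x) φ'(x) dx = ∫_0^2 (-π*x^3*cos(π*x/2)/2 - π*x*cos(π*x/2)/2 + π*cos(π*x/2)/2) dx. Term by term:
  ∫_0^2 π*cos(π*x/2)/2 dx = 0;  ∫_0^2 -π*x*cos(π*x/2)/2 dx = 4/π;  ∫_0^2 -π*x^3*cos(π*x/2)/2 dx = -96/π^3 + 24/π.
Sum: 0 + 4/π + -96/π^3 + 24/π = -96/π^3 + 28/π.
So LHS = -96/π^3 + 28/π.
∫_0^2 v(x) φ(x) dx = ∫_0^2 (-9*x^2*sin(π*x/2) - 3*sin(π*x/2)) dx. Term by term:
  ∫_0^2 -3*sin(π*x/2) dx = -12/π;  ∫_0^2 -9*x^2*sin(π*x/2) dx = -72/π + 288/π^3.
Sum: -12/π + -72/π + 288/π^3 = -84/π + 288/π^3.
So RHS = -∫_0^2 v(x) φ(x) dx = -288/π^3 + 84/π.
LHS − RHS = -56/π + 192/π^3 ≠ 0, so the identity fails.
(For a valid weak derivative the identity must hold for EVERY test function, in particular this one. The failure shows v is NOT the weak derivative of u.)
Correct weak derivative would be u'(x) = -3*x**2 - 1.


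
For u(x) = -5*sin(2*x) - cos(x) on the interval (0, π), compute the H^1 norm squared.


||u||_{H^1(0,π)}^2 = 80/3 + 127*π/2

u'(x) = sin(x) - 10*cos(2*x).
Expand u² and (u')² and integrate term by term on (0, π), using: for integers n ≥ 1, ∫_0^π sin²(nx) dx = ∫_0^π cos²(nx) dx = π/2; for n ≠ n', ∫_0^π sin(nx)sin(n'x) dx = ∫_0^π cos(nx)cos(n'x) dx = 0; and by product-to-sum, ∫_0^π sin(nx)cos(n'x) dx = ½∫_0^π [sin((n+n')x) + sin((n−n')x)] dx, which is 0 when n+n' is even and 2n/(n²−n'²) when n+n' is odd (it need not vanish on (0, π)).
  u² squared terms: (-1)²·∫cos(x)² dx = 1·π/2 = π/2;  (-5)²·∫sin(2x)² dx = 25·π/2 = 25*π/2.
  u² cross terms: 2·(-1)·(-5)·∫cos(x)·sin(2x) dx = 10·(4/3) = 40/3.
  So ∫_0^π u² dx = π/2 + 25*π/2 + 40/3 = 40/3 + 13*π.
  (u')² squared terms: (-10)²·∫cos(2x)² dx = 100·π/2 = 50*π;  (1)²·∫sin(x)² dx = 1·π/2 = π/2.
  (u')² cross terms: 2·(-10)·(1)·∫cos(2x)·sin(x) dx = -20·(-2/3) = 40/3.
  So ∫_0^π (u')² dx = 50*π + π/2 + 40/3 = 40/3 + 101*π/2.
||u||_{H^1}^2 = (40/3 + 13*π) + (40/3 + 101*π/2) = 80/3 + 127*π/2.


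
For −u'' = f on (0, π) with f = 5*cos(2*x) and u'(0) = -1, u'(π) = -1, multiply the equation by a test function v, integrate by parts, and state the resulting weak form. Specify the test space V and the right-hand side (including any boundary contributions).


V = H^1(0, π) (v unrestricted at boundary; u is determined up to an additive constant); weak form: ∫_0^π u'v' dx = ∫_0^π (5*cos(2*x)) v dx − v(π) + v(0) for all v ∈ V.

Multiply both sides by a test function v and integrate from 0 to π:
  ∫_0^π −u''(x) v(x) dx = ∫_0^π f(x) v(x) dx.
Integrate the LHS by parts once:
  ∫_0^π −u'' v dx = −[u'(x) v(x)]_0^π + ∫_0^π u'(x) v'(x) dx.
Thus ∫_0^π u'(x) v'(x) dx = ∫_0^π f(x) v(x) dx + [u'(x) v(x)]_0^π.
Choose V so that boundary terms are either known or forced to vanish.
u has inhomogeneous Neumann u'(0) = -1, u'(π) = -1. [u' v]_0^π = (-1)·v(π) − (-1)·v(0) = − v(π) + v(0). Take V = H^1(0, π); boundary term becomes part of RHS.
Weak formulation: find u (satisfying any essential BC) such that ∫_0^π u'(x) v'(x) dx = ∫_0^π f v dx − v(π) + v(0) for all v ∈ V (Neumann data are natural BCs: they enter the RHS as boundary terms).
Substituting f(x) = 5*cos(2*x), the right-hand side is ∫_0^π (5*cos(2*x)) v dx − v(π) + v(0).
Compatibility check (pure Neumann): taking v ≡ 1 ∈ V gives 0 = ∫_0^π f dx + (-1) − (-1), i.e. ∫_0^π f dx must equal u'(0) − u'(π) = 0. Indeed ∫_0^π (5*cos(2*x)) dx = 0, so the data are compatible. The solution is then unique only up to an additive constant (fix it e.g. by requiring ∫_0^π u dx = 0).


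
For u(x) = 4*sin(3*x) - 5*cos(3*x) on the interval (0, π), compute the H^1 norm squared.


||u||_{H^1(0,π)}^2 = 205*π

u'(x) = 15*sin(3*x) + 12*cos(3*x).
Expand u² and (u')² and integrate term by term on (0, π), using: for integers n ≥ 1, ∫_0^π sin²(nx) dx = ∫_0^π cos²(nx) dx = π/2; for n ≠ n', ∫_0^π sin(nx)sin(n'x) dx = ∫_0^π cos(nx)cos(n'x) dx = 0; and by product-to-sum, ∫_0^π sin(nx)cos(n'x) dx = ½∫_0^π [sin((n+n')x) + sin((n−n')x)] dx, which is 0 when n+n' is even and 2n/(n²−n'²) when n+n' is odd (it need not vanish on (0, π)).
  u² squared terms: (-5)²·∫cos(3x)² dx = 25·π/2 = 25*π/2;  (4)²·∫sin(3x)² dx = 16·π/2 = 8*π.
  u² cross terms: 2·(-5)·(4)·∫cos(3x)·sin(3x) dx = -40·(0) = 0.
  So ∫_0^π u² dx = 25*π/2 + 8*π + 0 = 41*π/2.
  (u')² squared terms: (12)²·∫cos(3x)² dx = 144·π/2 = 72*π;  (15)²·∫sin(3x)² dx = 225·π/2 = 225*π/2.
  (u')² cross terms: 2·(12)·(15)·∫cos(3x)·sin(3x) dx = 360·(0) = 0.
  So ∫_0^π (u')² dx = 72*π + 225*π/2 + 0 = 369*π/2.
||u||_{H^1}^2 = (41*π/2) + (369*π/2) = 205*π.


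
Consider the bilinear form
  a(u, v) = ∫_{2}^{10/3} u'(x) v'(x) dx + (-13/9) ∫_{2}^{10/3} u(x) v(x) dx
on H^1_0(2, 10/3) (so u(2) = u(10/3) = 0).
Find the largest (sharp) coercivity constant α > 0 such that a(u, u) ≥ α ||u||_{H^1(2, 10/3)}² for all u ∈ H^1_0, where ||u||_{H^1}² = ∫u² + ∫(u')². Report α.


α = (-208 + 81*π^2)/(9*(16 + 9*π^2))

Coercivity of a(·,·) on H^1_0(2, 10/3) means a(u, u) ≥ α ||u||_{H^1}² for every u ∈ H^1_0.
The interval has length L = 4/3, and Poincaré/coercivity depend only on L. Here a(u, u) = ∫(u')² + (-13/9)·∫u².
Here c = -13/9 < 0 with |c| < (π/L)² = 9*π^2/16, so coercivity still holds. The condition a(u,u) ≥ α||u||_{H^1}² reads (1−α)∫(u')² ≥ (α−c)∫u². Any admissible α is ≤ 1 (rapidly oscillating u have ∫u²/∫(u')² → 0), and α = 1 would force 0 ≥ (1−c)∫u², impossible since c < 1; so 1−α > 0. By the sharp Poincaré inequality on H^1_0 of an interval of length L, ∫(u')² ≥ (π/L)²∫u² with equality for the first sine mode sin(π(x−x₀)/L) (x₀ the left endpoint), so the inequality holds for all u iff (1−α)(π/L)² ≥ α − c, i.e. α ≤ ((π/L)² + c)/((π/L)² + 1) = (1 + c(L/π)²)/(1 + (L/π)²). (Direct route, valid since c ≤ 0: Poincaré gives c∫u² ≥ c(L/π)²∫(u')², so a(u,u) ≥ (1 + c(L/π)²)∫(u')², while ||u||_{H^1}² ≤ (1 + (L/π)²)∫(u')²; dividing yields the same α.) With (π/L)² = 9*π^2/16 and c = -13/9, the largest admissible constant is α = ((π/L)² + c)/((π/L)² + 1).
Simplifying, α = (-208 + 81*π^2)/(9*(16 + 9*π^2)).


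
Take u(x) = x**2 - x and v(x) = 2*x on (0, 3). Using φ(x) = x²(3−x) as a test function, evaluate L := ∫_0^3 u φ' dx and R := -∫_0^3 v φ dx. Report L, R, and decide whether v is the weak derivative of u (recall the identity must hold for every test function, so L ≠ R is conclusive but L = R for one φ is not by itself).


LHS = -351/20, RHS = -243/10. No, v is not the weak derivative of u.

u(x) = x**2 - x, classical derivative u'(x) = 2*x - 1.
φ(x) = x²(3−x), so φ'(x) = 3*x*(2 - x).
Note φ(0) = φ(3) = 0, so the boundary term u·φ vanishes.
LHS = ∫_0^3 u(x) φ'(x) dx = ∫_0^3 (-3*x^4 + 9*x^3 - 6*x^2) dx. Term by term:
  ∫_0^3 -3*x^4 dx = -729/5;  ∫_0^3 9*x^3 dx = 729/4;  ∫_0^3 -6*x^2 dx = -54.
Sum: -729/5 + 729/4 − 54 = -351/20.
So LHS = -351/20.
∫_0^3 v(x) φ(x) dx = ∫_0^3 (-2*x^4 + 6*x^3) dx. Term by term:
  ∫_0^3 -2*x^4 dx = -486/5;  ∫_0^3 6*x^3 dx = 243/2.
Sum: -486/5 + 243/2 = 243/10.
So RHS = -∫_0^3 v(x) φ(x) dx = -243/10.
LHS − RHS = 27/4 ≠ 0, so the identity fails.
(For a valid weak derivative the identity must hold for EVERY test function, in particular this one. The failure shows v is NOT the weak derivative of u.)
Correct weak derivative would be u'(x) = 2*x - 1.


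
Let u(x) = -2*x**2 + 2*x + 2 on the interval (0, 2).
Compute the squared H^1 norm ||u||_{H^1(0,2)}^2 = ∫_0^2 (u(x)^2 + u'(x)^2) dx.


||u||_{H^1}^2 = 128/5

The H^1 norm (squared) on an interval (0, L) is
  ||u||_{H^1}^2 = ∫_0^L u(x)^2 dx + ∫_0^L u'(x)^2 dx.
Compute u'(x) = 2 - 4*x.
Then u(x)^2 = 4*x**4 - 8*x**3 - 4*x**2 + 8*x + 4 and u'(x)^2 = 16*x**2 - 16*x + 4.
Integrate each monomial from 0 to 2 using ∫_0^2 c·x^n dx = c·2^(n+1)/(n+1):
  ∫_0^2 u(x)^2 dx = ∫_0^2 (4*x^4 - 8*x^3 - 4*x^2 + 8*x + 4) dx. Term by term:
    ∫_0^2 4*x^4 dx = 128/5;  ∫_0^2 -8*x^3 dx = -32;  ∫_0^2 -4*x^2 dx = -32/3;
    ∫_0^2 8*x dx = 16;  ∫_0^2 4 dx = 8.
  Sum: 128/5 − 32 − 32/3 + 16 + 8 = 104/15.
  ∫_0^2 u'(x)^2 dx = ∫_0^2 (16*x^2 - 16*x + 4) dx. Term by term:
    ∫_0^2 16*x^2 dx = 128/3;  ∫_0^2 -16*x dx = -32;  ∫_0^2 4 dx = 8.
  Sum: 128/3 − 32 + 8 = 56/3.
Adding: ||u||_{H^1}^2 = 104/15 + 56/3 = 128/5.


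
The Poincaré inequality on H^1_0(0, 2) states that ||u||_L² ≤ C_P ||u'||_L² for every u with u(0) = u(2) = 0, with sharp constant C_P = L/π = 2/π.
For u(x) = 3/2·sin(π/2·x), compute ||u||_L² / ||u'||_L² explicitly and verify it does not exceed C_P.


||u||_L² / ||u'||_L² = 2/π = C_P.

u(x) = 3/2·sin(π/2·x), so u'(x) = 3*π*cos(π*x/2)/4.
Writing u(x) = A·sin(kπx/L) with A = 3/2 and k = 1, use ∫_0^L sin²(kπx/L) dx = L/2 and ∫_0^L cos²(kπx/L) dx = L/2.
u² = 9/4·sin²(π/2·x) and (u')² = 9*π^2/16·cos²(π/2·x), and each of sin², cos² integrates to L/2 = 1 over (0, 2).
∫_0^2 u² dx = 9/4, so ||u||_L² = 3/2.
∫_0^2 (u')² dx = 9*π^2/16, so ||u'||_L² = 3*π/4.
Ratio ||u||_L² / ||u'||_L² = 2/π.
Sharp Poincaré constant on H^1_0(0, 2) is C_P = L/π = 2/π, achieved by sin(π/2·x).
This is the k = 1 eigenfunction (up to amplitude), so the ratio equals the sharp Poincaré constant exactly.


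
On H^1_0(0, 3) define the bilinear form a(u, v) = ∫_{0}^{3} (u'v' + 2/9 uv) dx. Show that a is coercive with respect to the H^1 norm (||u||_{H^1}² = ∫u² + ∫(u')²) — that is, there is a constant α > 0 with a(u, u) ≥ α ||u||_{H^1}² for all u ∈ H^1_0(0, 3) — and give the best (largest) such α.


α = (2 + π^2)/(9 + π^2)

Coercivity of a(·,·) on H^1_0(0, 3) means a(u, u) ≥ α ||u||_{H^1}² for every u ∈ H^1_0.
The interval has length L = 3, and Poincaré/coercivity depend only on L. Here a(u, u) = ∫(u')² + (2/9)·∫u².
Here 0 < c = 2/9 < 1. The condition a(u,u) ≥ α||u||_{H^1}² reads (1−α)∫(u')² ≥ (α−c)∫u². Any admissible α is ≤ 1 (rapidly oscillating u have ∫u²/∫(u')² → 0), and α = 1 would force 0 ≥ (1−c)∫u², impossible since c < 1; so 1−α > 0. By the sharp Poincaré inequality on H^1_0 of an interval of length L, ∫(u')² ≥ (π/L)²∫u² with equality for the first sine mode sin(π(x−x₀)/L) (x₀ the left endpoint), so the inequality holds for all u iff (1−α)(π/L)² ≥ α − c, i.e. α ≤ ((π/L)² + c)/((π/L)² + 1) = (1 + c(L/π)²)/(1 + (L/π)²). With (π/L)² = π^2/9 and c = 2/9, the largest admissible constant is α = ((π/L)² + c)/((π/L)² + 1).
Simplifying, α = (2 + π^2)/(9 + π^2).


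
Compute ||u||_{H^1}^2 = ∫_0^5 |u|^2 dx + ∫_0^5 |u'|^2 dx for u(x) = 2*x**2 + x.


||u||_{H^1}^2 = 11815/3

The H^1 norm (squared) on an interval (0, L) is
  ||u||_{H^1}^2 = ∫_0^L u(x)^2 dx + ∫_0^L u'(x)^2 dx.
Compute u'(x) = 4*x + 1.
Then u(x)^2 = 4*x**4 + 4*x**3 + x**2 and u'(x)^2 = 16*x**2 + 8*x + 1.
Integrate each monomial from 0 to 5 using ∫_0^5 c·x^n dx = c·5^(n+1)/(n+1):
  ∫_0^5 u(x)^2 dx = ∫_0^5 (4*x^4 + 4*x^3 + x^2) dx. Term by term:
    ∫_0^5 4*x^4 dx = 2500;  ∫_0^5 4*x^3 dx = 625;  ∫_0^5 x^2 dx = 125/3.
  Sum: 2500 + 625 + 125/3 = 9500/3.
  ∫_0^5 u'(x)^2 dx = ∫_0^5 (16*x^2 + 8*x + 1) dx. Term by term:
    ∫_0^5 16*x^2 dx = 2000/3;  ∫_0^5 8*x dx = 100;  ∫_0^5 1 dx = 5.
  Sum: 2000/3 + 100 + 5 = 2315/3.
Adding: ||u||_{H^1}^2 = 9500/3 + 2315/3 = 11815/3.


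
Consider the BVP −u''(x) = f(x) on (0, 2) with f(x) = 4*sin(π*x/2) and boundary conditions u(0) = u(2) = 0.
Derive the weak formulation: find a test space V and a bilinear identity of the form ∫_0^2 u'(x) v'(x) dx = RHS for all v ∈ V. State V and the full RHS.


V = H^1_0(0, 2) (so v(0) = v(2) = 0); weak form: ∫_0^2 u'v' dx = ∫_0^2 (4*sin(π*x/2)) v dx for all v ∈ V.

Multiply both sides by a test function v and integrate from 0 to 2:
  ∫_0^2 −u''(x) v(x) dx = ∫_0^2 f(x) v(x) dx.
Integrate the LHS by parts once:
  ∫_0^2 −u'' v dx = −[u'(x) v(x)]_0^2 + ∫_0^2 u'(x) v'(x) dx.
Thus ∫_0^2 u'(x) v'(x) dx = ∫_0^2 f(x) v(x) dx + [u'(x) v(x)]_0^2.
Choose V so that boundary terms are either known or forced to vanish.
u is Dirichlet: u(0) = u(2) = 0. Let V = H^1_0(0, 2); then v(0) = v(2) = 0, and [u' v]_0^2 = 0.
Weak formulation: find u (satisfying any essential BC) such that ∫_0^2 u'(x) v'(x) dx = ∫_0^2 f v dx for all v ∈ V.
Substituting f(x) = 4*sin(π*x/2), the right-hand side is ∫_0^2 (4*sin(π*x/2)) v dx.


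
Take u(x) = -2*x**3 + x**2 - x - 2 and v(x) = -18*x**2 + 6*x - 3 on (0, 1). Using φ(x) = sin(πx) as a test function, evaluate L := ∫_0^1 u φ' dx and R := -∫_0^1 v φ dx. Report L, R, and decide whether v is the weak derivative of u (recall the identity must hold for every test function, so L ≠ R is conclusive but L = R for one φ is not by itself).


LHS = -24/π^3 + 6/π, RHS = -72/π^3 + 18/π. No, v is not the weak derivative of u.

u(x) = -2*x**3 + x**2 - x - 2, classical derivative u'(x) = -6*x**2 + 2*x - 1.
φ(x) = sin(πx), so φ'(x) = π*cos(π*x).
Note φ(0) = φ(1) = 0, so the boundary term u·φ vanishes.
LHS = ∫_0^1 u(x) φ'(x) dx = ∫_0^1 (-2*π*x^3*cos(π*x) + π*x^2*cos(π*x) - π*x*cos(π*x) - 2*π*cos(π*x)) dx. Term by term:
  ∫_0^1 -2*π*cos(π*x) dx = 0;  ∫_0^1 π*x^2*cos(π*x) dx = -2/π;  ∫_0^1 -π*x*cos(π*x) dx = 2/π;
  ∫_0^1 -2*π*x^3*cos(π*x) dx = -24/π^3 + 6/π.
Sum: 0 − 2/π + 2/π + -24/π^3 + 6/π = -24/π^3 + 6/π.
So LHS = -24/π^3 + 6/π.
∫_0^1 v(x) φ(x) dx = ∫_0^1 (-18*x^2*sin(π*x) + 6*x*sin(π*x) - 3*sin(π*x)) dx. Term by term:
  ∫_0^1 -3*sin(π*x) dx = -6/π;  ∫_0^1 -18*x^2*sin(π*x) dx = -18/π + 72/π^3;  ∫_0^1 6*x*sin(π*x) dx = 6/π.
Sum: -6/π + -18/π + 72/π^3 + 6/π = -18/π + 72/π^3.
So RHS = -∫_0^1 v(x) φ(x) dx = -72/π^3 + 18/π.
LHS − RHS = -12/π + 48/π^3 ≠ 0, so the identity fails.
(For a valid weak derivative the identity must hold for EVERY test function, in particular this one. The failure shows v is NOT the weak derivative of u.)
Correct weak derivative would be u'(x) = -6*x**2 + 2*x - 1.


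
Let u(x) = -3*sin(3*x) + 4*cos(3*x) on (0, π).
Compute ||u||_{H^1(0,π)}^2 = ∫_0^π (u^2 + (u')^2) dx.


||u||_{H^1(0,π)}^2 = 125*π

u'(x) = -12*sin(3*x) - 9*cos(3*x).
Expand u² and (u')² and integrate term by term on (0, π), using: for integers n ≥ 1, ∫_0^π sin²(nx) dx = ∫_0^π cos²(nx) dx = π/2; for n ≠ n', ∫_0^π sin(nx)sin(n'x) dx = ∫_0^π cos(nx)cos(n'x) dx = 0; and by product-to-sum, ∫_0^π sin(nx)cos(n'x) dx = ½∫_0^π [sin((n+n')x) + sin((n−n')x)] dx, which is 0 when n+n' is even and 2n/(n²−n'²) when n+n' is odd (it need not vanish on (0, π)).
  u² squared terms: (-3)²·∫sin(3x)² dx = 9·π/2 = 9*π/2;  (4)²·∫cos(3x)² dx = 16·π/2 = 8*π.
  u² cross terms: 2·(-3)·(4)·∫sin(3x)·cos(3x) dx = -24·(0) = 0.
  So ∫_0^π u² dx = 9*π/2 + 8*π + 0 = 25*π/2.
  (u')² squared terms: (-12)²·∫sin(3x)² dx = 144·π/2 = 72*π;  (-9)²·∫cos(3x)² dx = 81·π/2 = 81*π/2.
  (u')² cross terms: 2·(-12)·(-9)·∫sin(3x)·cos(3x) dx = 216·(0) = 0.
  So ∫_0^π (u')² dx = 72*π + 81*π/2 + 0 = 225*π/2.
||u||_{H^1}^2 = (25*π/2) + (225*π/2) = 125*π.


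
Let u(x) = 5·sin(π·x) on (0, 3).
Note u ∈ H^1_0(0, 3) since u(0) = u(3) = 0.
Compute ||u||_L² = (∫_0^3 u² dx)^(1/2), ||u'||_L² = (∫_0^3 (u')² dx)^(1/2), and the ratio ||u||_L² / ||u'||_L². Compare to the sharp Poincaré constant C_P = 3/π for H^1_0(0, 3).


||u||_L² / ||u'||_L² = 1/π < C_P = 3/π.

u(x) = 5·sin(π·x), so u'(x) = 5*π*cos(π*x).
Writing u(x) = A·sin(kπx/L) with A = 5 and k = 3, use ∫_0^L sin²(kπx/L) dx = L/2 and ∫_0^L cos²(kπx/L) dx = L/2.
u² = 25·sin²(π·x) and (u')² = 25*π^2·cos²(π·x), and each of sin², cos² integrates to L/2 = 3/2 over (0, 3).
∫_0^3 u² dx = 75/2, so ||u||_L² = 5*sqrt(6)/2.
∫_0^3 (u')² dx = 75*π^2/2, so ||u'||_L² = 5*sqrt(6)*π/2.
Ratio ||u||_L² / ||u'||_L² = 1/π.
Sharp Poincaré constant on H^1_0(0, 3) is C_P = L/π = 3/π, achieved by sin(π/3·x).
This is the k = 3 harmonic; the ratio L/(kπ) is strictly less than C_P = L/π, consistent with the sharp inequality ||u||_L² ≤ C_P ||u'||_L².


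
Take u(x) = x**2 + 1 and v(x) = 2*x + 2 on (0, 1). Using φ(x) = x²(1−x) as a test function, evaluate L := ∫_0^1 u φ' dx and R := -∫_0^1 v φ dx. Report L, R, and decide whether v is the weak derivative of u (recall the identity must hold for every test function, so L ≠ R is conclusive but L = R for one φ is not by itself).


LHS = -1/10, RHS = -4/15. No, v is not the weak derivative of u.

u(x) = x**2 + 1, classical derivative u'(x) = 2*x.
φ(x) = x²(1−x), so φ'(x) = x*(2 - 3*x).
Note φ(0) = φ(1) = 0, so the boundary term u·φ vanishes.
LHS = ∫_0^1 u(x) φ'(x) dx = ∫_0^1 (-3*x^4 + 2*x^3 - 3*x^2 + 2*x) dx. Term by term:
  ∫_0^1 -3*x^4 dx = -3/5;  ∫_0^1 2*x^3 dx = 1/2;  ∫_0^1 -3*x^2 dx = -1;
  ∫_0^1 2*x dx = 1.
Sum: -3/5 + 1/2 − 1 + 1 = -1/10.
So LHS = -1/10.
∫_0^1 v(x) φ(x) dx = ∫_0^1 (-2*x^4 + 2*x^2) dx. Term by term:
  ∫_0^1 -2*x^4 dx = -2/5;  ∫_0^1 2*x^2 dx = 2/3.
Sum: -2/5 + 2/3 = 4/15.
So RHS = -∫_0^1 v(x) φ(x) dx = -4/15.
LHS − RHS = 1/6 ≠ 0, so the identity fails.
(For a valid weak derivative the identity must hold for EVERY test function, in particular this one. The failure shows v is NOT the weak derivative of u.)
Correct weak derivative would be u'(x) = 2*x.


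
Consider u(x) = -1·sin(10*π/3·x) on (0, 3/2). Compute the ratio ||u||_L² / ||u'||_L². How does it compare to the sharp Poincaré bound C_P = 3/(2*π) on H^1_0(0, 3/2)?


||u||_L² / ||u'||_L² = 3/(10*π) < C_P = 3/(2*π).

u(x) = -1·sin(10*π/3·x), so u'(x) = -10*π*cos(10*π*x/3)/3.
Writing u(x) = A·sin(kπx/L) with A = -1 and k = 5, use ∫_0^L sin²(kπx/L) dx = L/2 and ∫_0^L cos²(kπx/L) dx = L/2.
u² = 1·sin²(10*π/3·x) and (u')² = 100*π^2/9·cos²(10*π/3·x), and each of sin², cos² integrates to L/2 = 3/4 over (0, 3/2).
∫_0^3/2 u² dx = 3/4, so ||u||_L² = sqrt(3)/2.
∫_0^3/2 (u')² dx = 25*π^2/3, so ||u'||_L² = 5*sqrt(3)*π/3.
Ratio ||u||_L² / ||u'||_L² = 3/(10*π).
Sharp Poincaré constant on H^1_0(0, 3/2) is C_P = L/π = 3/(2*π), achieved by sin(2*π/3·x).
This is the k = 5 harmonic; the ratio L/(kπ) is strictly less than C_P = L/π, consistent with the sharp inequality ||u||_L² ≤ C_P ||u'||_L².


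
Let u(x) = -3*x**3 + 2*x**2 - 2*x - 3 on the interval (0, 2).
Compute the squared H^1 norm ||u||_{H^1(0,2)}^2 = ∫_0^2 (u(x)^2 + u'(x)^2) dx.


||u||_{H^1}^2 = 57194/105

The H^1 norm (squared) on an interval (0, L) is
  ||u||_{H^1}^2 = ∫_0^L u(x)^2 dx + ∫_0^L u'(x)^2 dx.
Compute u'(x) = -9*x**2 + 4*x - 2.
Then u(x)^2 = 9*x**6 - 12*x**5 + 16*x**4 + 10*x**3 - 8*x**2 + 12*x + 9 and u'(x)^2 = 81*x**4 - 72*x**3 + 52*x**2 - 16*x + 4.
Integrate each monomial from 0 to 2 using ∫_0^2 c·x^n dx = c·2^(n+1)/(n+1):
  ∫_0^2 u(x)^2 dx = ∫_0^2 (9*x^6 - 12*x^5 + 16*x^4 + 10*x^3 - 8*x^2 + 12*x + 9) dx. Term by term:
    ∫_0^2 9*x^6 dx = 1152/7;  ∫_0^2 -12*x^5 dx = -128;  ∫_0^2 16*x^4 dx = 512/5;
    ∫_0^2 10*x^3 dx = 40;  ∫_0^2 -8*x^2 dx = -64/3;  ∫_0^2 12*x dx = 24;
    ∫_0^2 9 dx = 18.
  Sum: 1152/7 − 128 + 512/5 + 40 − 64/3 + 24 + 18 = 20962/105.
  ∫_0^2 u'(x)^2 dx = ∫_0^2 (81*x^4 - 72*x^3 + 52*x^2 - 16*x + 4) dx. Term by term:
    ∫_0^2 81*x^4 dx = 2592/5;  ∫_0^2 -72*x^3 dx = -288;  ∫_0^2 52*x^2 dx = 416/3;
    ∫_0^2 -16*x dx = -32;  ∫_0^2 4 dx = 8.
  Sum: 2592/5 − 288 + 416/3 − 32 + 8 = 5176/15.
Adding: ||u||_{H^1}^2 = 20962/105 + 5176/15 = 57194/105.


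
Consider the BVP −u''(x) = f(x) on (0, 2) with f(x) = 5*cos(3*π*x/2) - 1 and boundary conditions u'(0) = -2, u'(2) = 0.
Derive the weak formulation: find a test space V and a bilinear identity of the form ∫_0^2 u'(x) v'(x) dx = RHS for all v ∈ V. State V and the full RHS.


V = H^1(0, 2) (v unrestricted at boundary; u is determined up to an additive constant); weak form: ∫_0^2 u'v' dx = ∫_0^2 (5*cos(3*π*x/2) - 1) v dx + 2·v(0) for all v ∈ V.

Multiply both sides by a test function v and integrate from 0 to 2:
  ∫_0^2 −u''(x) v(x) dx = ∫_0^2 f(x) v(x) dx.
Integrate the LHS by parts once:
  ∫_0^2 −u'' v dx = −[u'(x) v(x)]_0^2 + ∫_0^2 u'(x) v'(x) dx.
Thus ∫_0^2 u'(x) v'(x) dx = ∫_0^2 f(x) v(x) dx + [u'(x) v(x)]_0^2.
Choose V so that boundary terms are either known or forced to vanish.
u has inhomogeneous Neumann u'(0) = -2, u'(2) = 0. [u' v]_0^2 = (0)·v(2) − (-2)·v(0) = 2·v(0). Take V = H^1(0, 2); boundary term becomes part of RHS.
Weak formulation: find u (satisfying any essential BC) such that ∫_0^2 u'(x) v'(x) dx = ∫_0^2 f v dx + 2·v(0) for all v ∈ V (Neumann data are natural BCs: they enter the RHS as boundary terms).
Substituting f(x) = 5*cos(3*π*x/2) - 1, the right-hand side is ∫_0^2 (5*cos(3*π*x/2) - 1) v dx + 2·v(0).
Compatibility check (pure Neumann): taking v ≡ 1 ∈ V gives 0 = ∫_0^2 f dx + (0) − (-2), i.e. ∫_0^2 f dx must equal u'(0) − u'(2) = -2. Indeed ∫_0^2 (5*cos(3*π*x/2) - 1) dx = -2, so the data are compatible. The solution is then unique only up to an additive constant (fix it e.g. by requiring ∫_0^2 u dx = 0).


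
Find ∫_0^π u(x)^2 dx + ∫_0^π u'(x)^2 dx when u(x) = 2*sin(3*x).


||u||_{H^1(0,π)}^2 = 20*π

u'(x) = 6*cos(3*x).
Expand u² and (u')² and integrate term by term on (0, π), using: for integers n ≥ 1, ∫_0^π sin²(nx) dx = ∫_0^π cos²(nx) dx = π/2; for n ≠ n', ∫_0^π sin(nx)sin(n'x) dx = ∫_0^π cos(nx)cos(n'x) dx = 0; and by product-to-sum, ∫_0^π sin(nx)cos(n'x) dx = ½∫_0^π [sin((n+n')x) + sin((n−n')x)] dx, which is 0 when n+n' is even and 2n/(n²−n'²) when n+n' is odd (it need not vanish on (0, π)).
  u² squared terms: (2)²·∫sin(3x)² dx = 4·π/2 = 2*π.
  So ∫_0^π u² dx = 2*π.
  (u')² squared terms: (6)²·∫cos(3x)² dx = 36·π/2 = 18*π.
  So ∫_0^π (u')² dx = 18*π.
||u||_{H^1}^2 = (2*π) + (18*π) = 20*π.


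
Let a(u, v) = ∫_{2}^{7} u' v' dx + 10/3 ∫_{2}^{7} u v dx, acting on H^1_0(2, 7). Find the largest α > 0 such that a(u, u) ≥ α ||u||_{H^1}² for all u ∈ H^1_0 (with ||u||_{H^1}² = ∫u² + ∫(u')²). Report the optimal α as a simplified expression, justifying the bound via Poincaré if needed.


α = 1

Coercivity of a(·,·) on H^1_0(2, 7) means a(u, u) ≥ α ||u||_{H^1}² for every u ∈ H^1_0.
The interval has length L = 5, and Poincaré/coercivity depend only on L. Here a(u, u) = ∫(u')² + (10/3)·∫u².
Here c = 10/3 ≥ 1, so a(u,u) = ∫(u')² + c∫u² ≥ ∫(u')² + ∫u² = ||u||_{H^1}², i.e. α = 1 works. No larger α is possible: a(u,u) ≥ α||u||_{H^1}² means (1−α)∫(u')² ≥ (α−c)∫u², and for the modes u_n = sin(nπ(x−x₀)/L) (x₀ the left endpoint) one has ∫u_n²/∫(u_n')² = (L/(nπ))² → 0, so a(u_n,u_n)/||u_n||_{H^1}² → 1. Hence the optimal constant is α = 1.
Therefore α = 1.


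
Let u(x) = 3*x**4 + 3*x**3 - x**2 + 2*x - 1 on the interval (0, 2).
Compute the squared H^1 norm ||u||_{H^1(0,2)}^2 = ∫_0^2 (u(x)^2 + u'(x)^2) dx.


||u||_{H^1}^2 = 19550/3

The H^1 norm (squared) on an interval (0, L) is
  ||u||_{H^1}^2 = ∫_0^L u(x)^2 dx + ∫_0^L u'(x)^2 dx.
Compute u'(x) = 12*x**3 + 9*x**2 - 2*x + 2.
Then u(x)^2 = 9*x**8 + 18*x**7 + 3*x**6 + 6*x**5 + 7*x**4 - 10*x**3 + 6*x**2 - 4*x + 1 and u'(x)^2 = 144*x**6 + 216*x**5 + 33*x**4 + 12*x**3 + 40*x**2 - 8*x + 4.
Integrate each monomial from 0 to 2 using ∫_0^2 c·x^n dx = c·2^(n+1)/(n+1):
  ∫_0^2 u(x)^2 dx = ∫_0^2 (9*x^8 + 18*x^7 + 3*x^6 + 6*x^5 + 7*x^4 - 10*x^3 + 6*x^2 - 4*x + 1) dx. Term by term:
    ∫_0^2 9*x^8 dx = 512;  ∫_0^2 18*x^7 dx = 576;  ∫_0^2 3*x^6 dx = 384/7;
    ∫_0^2 6*x^5 dx = 64;  ∫_0^2 7*x^4 dx = 224/5;  ∫_0^2 -10*x^3 dx = -40;
    ∫_0^2 6*x^2 dx = 16;  ∫_0^2 -4*x dx = -8;  ∫_0^2 1 dx = 2.
  Sum: 512 + 576 + 384/7 + 64 + 224/5 − 40 + 16 − 8 + 2 = 42758/35.
  ∫_0^2 u'(x)^2 dx = ∫_0^2 (144*x^6 + 216*x^5 + 33*x^4 + 12*x^3 + 40*x^2 - 8*x + 4) dx. Term by term:
    ∫_0^2 144*x^6 dx = 18432/7;  ∫_0^2 216*x^5 dx = 2304;  ∫_0^2 33*x^4 dx = 1056/5;
    ∫_0^2 12*x^3 dx = 48;  ∫_0^2 40*x^2 dx = 320/3;  ∫_0^2 -8*x dx = -16;
    ∫_0^2 4 dx = 8.
  Sum: 18432/7 + 2304 + 1056/5 + 48 + 320/3 − 16 + 8 = 555976/105.
Adding: ||u||_{H^1}^2 = 42758/35 + 555976/105 = 19550/3.


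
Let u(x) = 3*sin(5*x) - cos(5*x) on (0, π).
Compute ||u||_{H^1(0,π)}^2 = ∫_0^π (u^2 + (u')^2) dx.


||u||_{H^1(0,π)}^2 = 130*π

u'(x) = 5*sin(5*x) + 15*cos(5*x).
Expand u² and (u')² and integrate term by term on (0, π), using: for integers n ≥ 1, ∫_0^π sin²(nx) dx = ∫_0^π cos²(nx) dx = π/2; for n ≠ n', ∫_0^π sin(nx)sin(n'x) dx = ∫_0^π cos(nx)cos(n'x) dx = 0; and by product-to-sum, ∫_0^π sin(nx)cos(n'x) dx = ½∫_0^π [sin((n+n')x) + sin((n−n')x)] dx, which is 0 when n+n' is even and 2n/(n²−n'²) when n+n' is odd (it need not vanish on (0, π)).
  u² squared terms: (-1)²·∫cos(5x)² dx = 1·π/2 = π/2;  (3)²·∫sin(5x)² dx = 9·π/2 = 9*π/2.
  u² cross terms: 2·(-1)·(3)·∫cos(5x)·sin(5x) dx = -6·(0) = 0.
  So ∫_0^π u² dx = π/2 + 9*π/2 + 0 = 5*π.
  (u')² squared terms: (5)²·∫sin(5x)² dx = 25·π/2 = 25*π/2;  (15)²·∫cos(5x)² dx = 225·π/2 = 225*π/2.
  (u')² cross terms: 2·(5)·(15)·∫sin(5x)·cos(5x) dx = 150·(0) = 0.
  So ∫_0^π (u')² dx = 25*π/2 + 225*π/2 + 0 = 125*π.
||u||_{H^1}^2 = (5*π) + (125*π) = 130*π.


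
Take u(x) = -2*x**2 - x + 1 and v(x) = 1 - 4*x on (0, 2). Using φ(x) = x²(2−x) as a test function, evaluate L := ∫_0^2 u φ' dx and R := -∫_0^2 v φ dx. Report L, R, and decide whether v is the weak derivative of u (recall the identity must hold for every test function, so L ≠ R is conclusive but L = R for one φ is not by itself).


LHS = 116/15, RHS = 76/15. No, v is not the weak derivative of u.

u(x) = -2*x**2 - x + 1, classical derivative u'(x) = -4*x - 1.
φ(x) = x²(2−x), so φ'(x) = x*(4 - 3*x).
Note φ(0) = φ(2) = 0, so the boundary term u·φ vanishes.
LHS = ∫_0^2 u(x) φ'(x) dx = ∫_0^2 (6*x^4 - 5*x^3 - 7*x^2 + 4*x) dx. Term by term:
  ∫_0^2 6*x^4 dx = 192/5;  ∫_0^2 -5*x^3 dx = -20;  ∫_0^2 -7*x^2 dx = -56/3;
  ∫_0^2 4*x dx = 8.
Sum: 192/5 − 20 − 56/3 + 8 = 116/15.
So LHS = 116/15.
∫_0^2 v(x) φ(x) dx = ∫_0^2 (4*x^4 - 9*x^3 + 2*x^2) dx. Term by term:
  ∫_0^2 4*x^4 dx = 128/5;  ∫_0^2 -9*x^3 dx = -36;  ∫_0^2 2*x^2 dx = 16/3.
Sum: 128/5 − 36 + 16/3 = -76/15.
So RHS = -∫_0^2 v(x) φ(x) dx = 76/15.
LHS − RHS = 8/3 ≠ 0, so the identity fails.
(For a valid weak derivative the identity must hold for EVERY test function, in particular this one. The failure shows v is NOT the weak derivative of u.)
Correct weak derivative would be u'(x) = -4*x - 1.


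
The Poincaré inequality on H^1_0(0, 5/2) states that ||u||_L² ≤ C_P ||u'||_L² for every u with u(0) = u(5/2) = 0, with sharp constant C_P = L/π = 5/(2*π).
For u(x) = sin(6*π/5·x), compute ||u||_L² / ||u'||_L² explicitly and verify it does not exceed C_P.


||u||_L² / ||u'||_L² = 5/(6*π) < C_P = 5/(2*π).

u(x) = sin(6*π/5·x), so u'(x) = 6*π*cos(6*π*x/5)/5.
Writing u(x) = A·sin(kπx/L) with A = 1 and k = 3, use ∫_0^L sin²(kπx/L) dx = L/2 and ∫_0^L cos²(kπx/L) dx = L/2.
u² = 1·sin²(6*π/5·x) and (u')² = 36*π^2/25·cos²(6*π/5·x), and each of sin², cos² integrates to L/2 = 5/4 over (0, 5/2).
∫_0^5/2 u² dx = 5/4, so ||u||_L² = sqrt(5)/2.
∫_0^5/2 (u')² dx = 9*π^2/5, so ||u'||_L² = 3*sqrt(5)*π/5.
Ratio ||u||_L² / ||u'||_L² = 5/(6*π).
Sharp Poincaré constant on H^1_0(0, 5/2) is C_P = L/π = 5/(2*π), achieved by sin(2*π/5·x).
This is the k = 3 harmonic; the ratio L/(kπ) is strictly less than C_P = L/π, consistent with the sharp inequality ||u||_L² ≤ C_P ||u'||_L².


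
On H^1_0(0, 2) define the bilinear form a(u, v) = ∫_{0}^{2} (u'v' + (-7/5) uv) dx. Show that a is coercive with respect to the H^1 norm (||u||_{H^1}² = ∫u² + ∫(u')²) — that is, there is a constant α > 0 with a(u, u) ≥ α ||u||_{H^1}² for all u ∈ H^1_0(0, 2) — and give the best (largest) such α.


α = (-28/5 + π^2)/(4 + π^2)

Coercivity of a(·,·) on H^1_0(0, 2) means a(u, u) ≥ α ||u||_{H^1}² for every u ∈ H^1_0.
The interval has length L = 2, and Poincaré/coercivity depend only on L. Here a(u, u) = ∫(u')² + (-7/5)·∫u².
Here c = -7/5 < 0 with |c| < (π/L)² = π^2/4, so coercivity still holds. The condition a(u,u) ≥ α||u||_{H^1}² reads (1−α)∫(u')² ≥ (α−c)∫u². Any admissible α is ≤ 1 (rapidly oscillating u have ∫u²/∫(u')² → 0), and α = 1 would force 0 ≥ (1−c)∫u², impossible since c < 1; so 1−α > 0. By the sharp Poincaré inequality on H^1_0 of an interval of length L, ∫(u')² ≥ (π/L)²∫u² with equality for the first sine mode sin(π(x−x₀)/L) (x₀ the left endpoint), so the inequality holds for all u iff (1−α)(π/L)² ≥ α − c, i.e. α ≤ ((π/L)² + c)/((π/L)² + 1) = (1 + c(L/π)²)/(1 + (L/π)²). (Direct route, valid since c ≤ 0: Poincaré gives c∫u² ≥ c(L/π)²∫(u')², so a(u,u) ≥ (1 + c(L/π)²)∫(u')², while ||u||_{H^1}² ≤ (1 + (L/π)²)∫(u')²; dividing yields the same α.) With (π/L)² = π^2/4 and c = -7/5, the largest admissible constant is α = ((π/L)² + c)/((π/L)² + 1).
Simplifying, α = (-28/5 + π^2)/(4 + π^2).


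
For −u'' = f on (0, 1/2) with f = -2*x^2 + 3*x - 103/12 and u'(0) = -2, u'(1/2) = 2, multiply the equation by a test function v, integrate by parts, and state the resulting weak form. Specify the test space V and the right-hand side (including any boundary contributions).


V = H^1(0, 1/2) (v unrestricted at boundary; u is determined up to an additive constant); weak form: ∫_0^1/2 u'v' dx = ∫_0^1/2 (-2*x^2 + 3*x - 103/12) v dx + 2·v(1/2) + 2·v(0) for all v ∈ V.

Multiply both sides by a test function v and integrate from 0 to 1/2:
  ∫_0^1/2 −u''(x) v(x) dx = ∫_0^1/2 f(x) v(x) dx.
Integrate the LHS by parts once:
  ∫_0^1/2 −u'' v dx = −[u'(x) v(x)]_0^1/2 + ∫_0^1/2 u'(x) v'(x) dx.
Thus ∫_0^1/2 u'(x) v'(x) dx = ∫_0^1/2 f(x) v(x) dx + [u'(x) v(x)]_0^1/2.
Choose V so that boundary terms are either known or forced to vanish.
u has inhomogeneous Neumann u'(0) = -2, u'(1/2) = 2. [u' v]_0^1/2 = (2)·v(1/2) − (-2)·v(0) = 2·v(1/2) + 2·v(0). Take V = H^1(0, 1/2); boundary term becomes part of RHS.
Weak formulation: find u (satisfying any essential BC) such that ∫_0^1/2 u'(x) v'(x) dx = ∫_0^1/2 f v dx + 2·v(1/2) + 2·v(0) for all v ∈ V (Neumann data are natural BCs: they enter the RHS as boundary terms).
Substituting f(x) = -2*x^2 + 3*x - 103/12, the right-hand side is ∫_0^1/2 (-2*x^2 + 3*x - 103/12) v dx + 2·v(1/2) + 2·v(0).
Compatibility check (pure Neumann): taking v ≡ 1 ∈ V gives 0 = ∫_0^1/2 f dx + (2) − (-2), i.e. ∫_0^1/2 f dx must equal u'(0) − u'(1/2) = -4. Indeed ∫_0^1/2 (-2*x^2 + 3*x - 103/12) dx = -4, so the data are compatible. The solution is then unique only up to an additive constant (fix it e.g. by requiring ∫_0^1/2 u dx = 0).


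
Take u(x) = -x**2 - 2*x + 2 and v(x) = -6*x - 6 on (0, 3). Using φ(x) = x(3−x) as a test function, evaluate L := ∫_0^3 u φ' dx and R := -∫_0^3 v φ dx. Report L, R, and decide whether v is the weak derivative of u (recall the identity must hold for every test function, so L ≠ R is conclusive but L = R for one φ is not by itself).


LHS = 45/2, RHS = 135/2. No, v is not the weak derivative of u.

u(x) = -x**2 - 2*x + 2, classical derivative u'(x) = -2*x - 2.
φ(x) = x(3−x), so φ'(x) = 3 - 2*x.
Note φ(0) = φ(3) = 0, so the boundary term u·φ vanishes.
LHS = ∫_0^3 u(x) φ'(x) dx = ∫_0^3 (2*x^3 + x^2 - 10*x + 6) dx. Term by term:
  ∫_0^3 2*x^3 dx = 81/2;  ∫_0^3 x^2 dx = 9;  ∫_0^3 -10*x dx = -45;
  ∫_0^3 6 dx = 18.
Sum: 81/2 + 9 − 45 + 18 = 45/2.
So LHS = 45/2.
∫_0^3 v(x) φ(x) dx = ∫_0^3 (6*x^3 - 12*x^2 - 18*x) dx. Term by term:
  ∫_0^3 6*x^3 dx = 243/2;  ∫_0^3 -12*x^2 dx = -108;  ∫_0^3 -18*x dx = -81.
Sum: 243/2 − 108 − 81 = -135/2.
So RHS = -∫_0^3 v(x) φ(x) dx = 135/2.
LHS − RHS = -45 ≠ 0, so the identity fails.
(For a valid weak derivative the identity must hold for EVERY test function, in particular this one. The failure shows v is NOT the weak derivative of u.)
Correct weak derivative would be u'(x) = -2*x - 2.


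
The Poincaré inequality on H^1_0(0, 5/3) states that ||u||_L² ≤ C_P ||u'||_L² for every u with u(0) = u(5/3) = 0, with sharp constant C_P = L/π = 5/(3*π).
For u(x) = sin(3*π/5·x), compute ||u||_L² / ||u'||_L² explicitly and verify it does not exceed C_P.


||u||_L² / ||u'||_L² = 5/(3*π) = C_P.

u(x) = sin(3*π/5·x), so u'(x) = 3*π*cos(3*π*x/5)/5.
Writing u(x) = A·sin(kπx/L) with A = 1 and k = 1, use ∫_0^L sin²(kπx/L) dx = L/2 and ∫_0^L cos²(kπx/L) dx = L/2.
u² = 1·sin²(3*π/5·x) and (u')² = 9*π^2/25·cos²(3*π/5·x), and each of sin², cos² integrates to L/2 = 5/6 over (0, 5/3).
∫_0^5/3 u² dx = 5/6, so ||u||_L² = sqrt(30)/6.
∫_0^5/3 (u')² dx = 3*π^2/10, so ||u'||_L² = sqrt(30)*π/10.
Ratio ||u||_L² / ||u'||_L² = 5/(3*π).
Sharp Poincaré constant on H^1_0(0, 5/3) is C_P = L/π = 5/(3*π), achieved by sin(3*π/5·x).
This is the k = 1 eigenfunction (up to amplitude), so the ratio equals the sharp Poincaré constant exactly.


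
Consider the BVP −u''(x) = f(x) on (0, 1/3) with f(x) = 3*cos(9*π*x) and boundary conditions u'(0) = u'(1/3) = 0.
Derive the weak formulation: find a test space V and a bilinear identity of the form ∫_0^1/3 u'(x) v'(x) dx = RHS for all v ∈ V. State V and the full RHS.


V = H^1(0, 1/3) (no boundary constraint on v; u is determined up to an additive constant); weak form: ∫_0^1/3 u'v' dx = ∫_0^1/3 (3*cos(9*π*x)) v dx for all v ∈ V.

Multiply both sides by a test function v and integrate from 0 to 1/3:
  ∫_0^1/3 −u''(x) v(x) dx = ∫_0^1/3 f(x) v(x) dx.
Integrate the LHS by parts once:
  ∫_0^1/3 −u'' v dx = −[u'(x) v(x)]_0^1/3 + ∫_0^1/3 u'(x) v'(x) dx.
Thus ∫_0^1/3 u'(x) v'(x) dx = ∫_0^1/3 f(x) v(x) dx + [u'(x) v(x)]_0^1/3.
Choose V so that boundary terms are either known or forced to vanish.
u has homogeneous Neumann: u'(0) = u'(1/3) = 0. So [u' v]_0^1/3 = 0·v(1/3) − 0·v(0) = 0 for any v; take V = H^1(0, 1/3).
Weak formulation: find u (satisfying any essential BC) such that ∫_0^1/3 u'(x) v'(x) dx = ∫_0^1/3 f v dx for all v ∈ V (homogeneous Neumann, so boundary terms vanish).
Substituting f(x) = 3*cos(9*π*x), the right-hand side is ∫_0^1/3 (3*cos(9*π*x)) v dx.
Compatibility check (pure Neumann): taking v ≡ 1 ∈ V gives 0 = ∫_0^1/3 f dx + (0) − (0), i.e. ∫_0^1/3 f dx must equal u'(0) − u'(1/3) = 0. Indeed ∫_0^1/3 (3*cos(9*π*x)) dx = 0, so the data are compatible. The solution is then unique only up to an additive constant (fix it e.g. by requiring ∫_0^1/3 u dx = 0).
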